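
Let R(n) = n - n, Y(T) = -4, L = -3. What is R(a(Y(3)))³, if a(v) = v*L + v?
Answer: 0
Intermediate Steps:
a(v) = -2*v (a(v) = v*(-3) + v = -3*v + v = -2*v)
R(n) = 0
R(a(Y(3)))³ = 0³ = 0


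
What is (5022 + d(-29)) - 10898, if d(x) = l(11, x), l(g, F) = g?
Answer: -5865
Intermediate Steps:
d(x) = 11
(5022 + d(-29)) - 10898 = (5022 + 11) - 10898 = 5033 - 10898 = -5865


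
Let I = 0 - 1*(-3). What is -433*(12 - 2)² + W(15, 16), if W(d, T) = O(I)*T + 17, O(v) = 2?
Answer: -43251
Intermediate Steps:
I = 3 (I = 0 + 3 = 3)
W(d, T) = 17 + 2*T (W(d, T) = 2*T + 17 = 17 + 2*T)
-433*(12 - 2)² + W(15, 16) = -433*(12 - 2)² + (17 + 2*16) = -433*10² + (17 + 32) = -433*100 + 49 = -43300 + 49 = -43251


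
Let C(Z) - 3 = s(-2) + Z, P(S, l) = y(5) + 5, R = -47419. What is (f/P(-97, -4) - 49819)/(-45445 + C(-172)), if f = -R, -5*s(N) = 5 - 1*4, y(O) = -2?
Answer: 510190/684213 ≈ 0.74566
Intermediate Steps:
s(N) = -1/5 (s(N) = -(5 - 1*4)/5 = -(5 - 4)/5 = -1/5*1 = -1/5)
f = 47419 (f = -1*(-47419) = 47419)
P(S, l) = 3 (P(S, l) = -2 + 5 = 3)
C(Z) = 14/5 + Z (C(Z) = 3 + (-1/5 + Z) = 14/5 + Z)
(f/P(-97, -4) - 49819)/(-45445 + C(-172)) = (47419/3 - 49819)/(-45445 + (14/5 - 172)) = (47419*(1/3) - 49819)/(-45445 - 846/5) = (47419/3 - 49819)/(-228071/5) = -102038/3*(-5/228071) = 510190/684213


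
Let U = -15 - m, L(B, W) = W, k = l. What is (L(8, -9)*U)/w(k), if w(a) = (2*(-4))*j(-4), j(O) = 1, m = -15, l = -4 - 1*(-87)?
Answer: 0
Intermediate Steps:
l = 83 (l = -4 + 87 = 83)
k = 83
U = 0 (U = -15 - 1*(-15) = -15 + 15 = 0)
w(a) = -8 (w(a) = (2*(-4))*1 = -8*1 = -8)
(L(8, -9)*U)/w(k) = -9*0/(-8) = 0*(-⅛) = 0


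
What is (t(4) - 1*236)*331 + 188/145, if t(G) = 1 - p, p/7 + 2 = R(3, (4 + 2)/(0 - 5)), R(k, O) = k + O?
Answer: -11211444/145 ≈ -77320.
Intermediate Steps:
R(k, O) = O + k
p = -7/5 (p = -14 + 7*((4 + 2)/(0 - 5) + 3) = -14 + 7*(6/(-5) + 3) = -14 + 7*(6*(-⅕) + 3) = -14 + 7*(-6/5 + 3) = -14 + 7*(9/5) = -14 + 63/5 = -7/5 ≈ -1.4000)
t(G) = 12/5 (t(G) = 1 - 1*(-7/5) = 1 + 7/5 = 12/5)
(t(4) - 1*236)*331 + 188/145 = (12/5 - 1*236)*331 + 188/145 = (12/5 - 236)*331 + 188*(1/145) = -1168/5*331 + 188/145 = -386608/5 + 188/145 = -11211444/145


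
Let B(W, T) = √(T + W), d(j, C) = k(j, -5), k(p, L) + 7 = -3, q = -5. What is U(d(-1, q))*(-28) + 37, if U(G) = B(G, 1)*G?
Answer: 37 + 840*I ≈ 37.0 + 840.0*I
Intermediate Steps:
k(p, L) = -10 (k(p, L) = -7 - 3 = -10)
d(j, C) = -10
U(G) = G*√(1 + G) (U(G) = √(1 + G)*G = G*√(1 + G))
U(d(-1, q))*(-28) + 37 = -10*√(1 - 10)*(-28) + 37 = -30*I*(-28) + 37 = 840*I + 37 = 37 + 840*I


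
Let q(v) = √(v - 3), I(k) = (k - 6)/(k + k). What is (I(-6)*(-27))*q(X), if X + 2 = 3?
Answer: -27*I*√2 ≈ -38.184*I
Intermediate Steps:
X = 1 (X = -2 + 3 = 1)
I(k) = (-6 + k)/(2*k) (I(k) = (-6 + k)/((2*k)) = (-6 + k)*(1/(2*k)) = (-6 + k)/(2*k))
q(v) = √(-3 + v)
(I(-6)*(-27))*q(X) = (((½)*(-6 - 6)/(-6))*(-27))*√(-3 + 1) = (((½)*(-⅙)*(-12))*(-27))*√(-2) = (1*(-27))*(I*√2) = -27*I*√2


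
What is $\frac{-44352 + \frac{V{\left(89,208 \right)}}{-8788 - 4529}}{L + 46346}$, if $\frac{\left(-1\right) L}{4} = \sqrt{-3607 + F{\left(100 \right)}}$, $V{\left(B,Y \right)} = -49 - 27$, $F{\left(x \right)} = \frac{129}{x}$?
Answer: $- \frac{85542478918025}{89390753993166} - \frac{738294385 i \sqrt{360571}}{89390753993166} \approx -0.95695 - 0.0049594 i$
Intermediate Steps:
$V{\left(B,Y \right)} = -76$ ($V{\left(B,Y \right)} = -49 - 27 = -76$)
$L = - \frac{2 i \sqrt{360571}}{5}$ ($L = - 4 \sqrt{-3607 + \frac{129}{100}} = - 4 \sqrt{- \frac{360571}{100}} = - 4 \frac{i \sqrt{360571}}{10} = - \frac{2 i \sqrt{360571}}{5} \approx - 240.19 i$)
$\frac{-44352 + \frac{V{\left(89,208 \right)}}{-8788 - 4529}}{L + 46346} = \frac{-44352 - \frac{76}{-8788 - 4529}}{- \frac{2 i \sqrt{360571}}{5} + 46346} = \frac{-44352 - \frac{76}{-8788 - 4529}}{46346 - \frac{2 i \sqrt{360571}}{5}} = \frac{-44352 - \frac{76}{-13317}}{46346 - \frac{2 i \sqrt{360571}}{5}} = \frac{-44352 - - \frac{76}{13317}}{46346 - \frac{2 i \sqrt{360571}}{5}} = \frac{-44352 + \frac{76}{13317}}{46346 - \frac{2 i \sqrt{360571}}{5}} = - \frac{590635508}{13317 \left(46346 - \frac{2 i \sqrt{360571}}{5}\right)}$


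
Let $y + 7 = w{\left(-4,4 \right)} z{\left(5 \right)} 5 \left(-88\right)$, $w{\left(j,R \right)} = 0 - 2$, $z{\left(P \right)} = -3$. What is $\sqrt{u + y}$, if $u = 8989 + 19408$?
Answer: $5 \sqrt{1030} \approx 160.47$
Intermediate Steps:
$w{\left(j,R \right)} = -2$ ($w{\left(j,R \right)} = 0 - 2 = -2$)
$y = -2647$ ($y = -7 + \left(-2\right) \left(-3\right) 5 \left(-88\right) = -7 + 6 \cdot 5 \left(-88\right) = -7 + 30 \left(-88\right) = -7 - 2640 = -2647$)
$u = 28397$
$\sqrt{u + y} = \sqrt{28397 - 2647} = \sqrt{25750} = 5 \sqrt{1030}$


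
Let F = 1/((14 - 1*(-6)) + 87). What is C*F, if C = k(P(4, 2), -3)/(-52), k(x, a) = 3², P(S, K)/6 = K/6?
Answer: -9/5564 ≈ -0.0016175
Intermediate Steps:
P(S, K) = K (P(S, K) = 6*(K/6) = K)
k(x, a) = 9
F = 1/107 (F = 1/((14 + 6) + 87) = 1/(20 + 87) = 1/107 ≈ 0.0093458)
C = -9/52 (C = 9/(-52) = 9*(-1/52) = -9/52 ≈ -0.17308)
C*F = -9/52*1/107 = -9/5564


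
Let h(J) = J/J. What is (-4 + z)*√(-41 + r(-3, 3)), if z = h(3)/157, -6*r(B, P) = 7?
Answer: -209*I*√1518/314 ≈ -25.933*I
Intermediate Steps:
r(B, P) = -7/6 (r(B, P) = -⅙*7 = -7/6)
h(J) = 1
z = 1/157 ≈ 0.0063694
(-4 + z)*√(-41 + r(-3, 3)) = (-4 + 1/157)*√(-41 - 7/6) = -209*I*√1518/314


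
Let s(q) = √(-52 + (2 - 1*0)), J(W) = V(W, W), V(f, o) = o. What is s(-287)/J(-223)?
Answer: -5*I*√2/223 ≈ -0.031709*I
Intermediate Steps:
J(W) = W
s(q) = 5*I*√2 (s(q) = √(-52 + (2 + 0)) = √(-52 + 2) = √(-50) = 5*I*√2)
s(-287)/J(-223) = (5*I*√2)/(-223) = (5*I*√2)*(-1/223) = -5*I*√2/223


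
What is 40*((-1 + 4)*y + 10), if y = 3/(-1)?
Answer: 40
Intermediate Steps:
y = -3 (y = 3*(-1) = -3)
40*((-1 + 4)*y + 10) = 40*((-1 + 4)*(-3) + 10) = 40*(3*(-3) + 10) = 40*(-9 + 10) = 40*1 = 40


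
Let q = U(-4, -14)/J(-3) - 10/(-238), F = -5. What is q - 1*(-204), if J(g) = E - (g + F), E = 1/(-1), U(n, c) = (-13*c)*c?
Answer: -19035/119 ≈ -159.96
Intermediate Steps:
U(n, c) = -13*c²
E = -1
J(g) = 4 - g (J(g) = -1 - (g - 5) = -1 - (-5 + g) = -1 + (5 - g) = 4 - g)
q = -43311/119 (q = (-13*(-14)²)/(4 - 1*(-3)) - 10/(-238) = (-13*196)/(4 + 3) - 10*(-1/238) = -2548/7 + 5/119 = -2548*⅐ + 5/119 = -364 + 5/119 = -43311/119 ≈ -363.96)
q - 1*(-204) = -43311/119 - 1*(-204) = -43311/119 + 204 = -19035/119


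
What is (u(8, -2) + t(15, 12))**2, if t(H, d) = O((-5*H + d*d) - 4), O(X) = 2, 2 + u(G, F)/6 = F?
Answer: 484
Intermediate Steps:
u(G, F) = -12 + 6*F
t(H, d) = 2
(u(8, -2) + t(15, 12))**2 = ((-12 + 6*(-2)) + 2)**2 = ((-12 - 12) + 2)**2 = (-24 + 2)**2 = (-22)**2 = 484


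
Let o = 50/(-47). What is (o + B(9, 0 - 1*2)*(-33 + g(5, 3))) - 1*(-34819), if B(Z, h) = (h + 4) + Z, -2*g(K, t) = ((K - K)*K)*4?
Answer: 1619382/47 ≈ 34455.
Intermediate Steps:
g(K, t) = 0 (g(K, t) = -(K - K)*K*4/2 = -0*K*4/2 = -0*4 = -½*0 = 0)
o = -50/47 (o = 50*(-1/47) = -50/47 ≈ -1.0638)
B(Z, h) = 4 + Z + h (B(Z, h) = (4 + h) + Z = 4 + Z + h)
(o + B(9, 0 - 1*2)*(-33 + g(5, 3))) - 1*(-34819) = (-50/47 + (4 + 9 + (0 - 1*2))*(-33 + 0)) - 1*(-34819) = (-50/47 + (4 + 9 + (0 - 2))*(-33)) + 34819 = (-50/47 + (4 + 9 - 2)*(-33)) + 34819 = (-50/47 + 11*(-33)) + 34819 = (-50/47 - 363) + 34819 = -17111/47 + 34819 = 1619382/47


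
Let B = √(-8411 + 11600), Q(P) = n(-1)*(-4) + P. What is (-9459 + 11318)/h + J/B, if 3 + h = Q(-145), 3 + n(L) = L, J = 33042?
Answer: -169/12 + 11014*√3189/1063 ≈ 571.03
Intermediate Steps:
n(L) = -3 + L
Q(P) = 16 + P (Q(P) = (-3 - 1)*(-4) + P = -4*(-4) + P = 16 + P)
h = -132 (h = -3 + (16 - 145) = -3 - 129 = -132)
B = √3189 ≈ 56.471
(-9459 + 11318)/h + J/B = (-9459 + 11318)/(-132) + 33042/(√3189) = 1859*(-1/132) + 33042*(√3189/3189) = -169/12 + 11014*√3189/1063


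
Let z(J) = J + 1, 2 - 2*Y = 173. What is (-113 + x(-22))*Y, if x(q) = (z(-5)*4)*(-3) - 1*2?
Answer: 11457/2 ≈ 5728.5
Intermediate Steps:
Y = -171/2 (Y = 1 - ½*173 = 1 - 173/2 = -171/2 ≈ -85.500)
z(J) = 1 + J
x(q) = 46 (x(q) = ((1 - 5)*4)*(-3) - 1*2 = -4*4*(-3) - 2 = -16*(-3) - 2 = 48 - 2 = 46)
(-113 + x(-22))*Y = (-113 + 46)*(-171/2) = -67*(-171/2) = 11457/2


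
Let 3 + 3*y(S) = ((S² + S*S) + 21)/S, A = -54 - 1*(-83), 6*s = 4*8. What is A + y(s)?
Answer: 4733/144 ≈ 32.868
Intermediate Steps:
s = 16/3 (s = (4*8)/6 = (⅙)*32 = 16/3 ≈ 5.3333)
A = 29 (A = -54 + 83 = 29)
y(S) = -1 + (21 + 2*S²)/(3*S) (y(S) = -1 + (((S² + S*S) + 21)/S)/3 = -1 + (((S² + S²) + 21)/S)/3 = -1 + ((2*S² + 21)/S)/3 = -1 + ((21 + 2*S²)/S)/3 = -1 + (21 + 2*S²)/(3*S))
A + y(s) = 29 + (-1 + 7/(16/3) + (⅔)*(16/3)) = 29 + (-1 + 7*(3/16) + 32/9) = 29 + (-1 + 21/16 + 32/9) = 29 + 557/144 = 4733/144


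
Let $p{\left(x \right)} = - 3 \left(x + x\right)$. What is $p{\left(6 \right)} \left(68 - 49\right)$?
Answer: $-684$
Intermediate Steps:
$p{\left(x \right)} = - 6 x$ ($p{\left(x \right)} = - 3 \cdot 2 x = - 6 x$)
$p{\left(6 \right)} \left(68 - 49\right) = \left(-6\right) 6 \left(68 - 49\right) = \left(-36\right) 19 = -684$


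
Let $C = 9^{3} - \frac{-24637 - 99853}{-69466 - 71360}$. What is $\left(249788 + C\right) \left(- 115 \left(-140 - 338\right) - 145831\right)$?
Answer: $- \frac{534250300976212}{23471} \approx -2.2762 \cdot 10^{10}$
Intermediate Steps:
$C = \frac{51268832}{70413}$ ($C = 729 - - \frac{124490}{-140826} = 729 - \left(-124490\right) \left(- \frac{1}{140826}\right) = 729 - \frac{62245}{70413} = \frac{51268832}{70413} \approx 728.12$)
$\left(249788 + C\right) \left(- 115 \left(-140 - 338\right) - 145831\right) = \left(249788 + \frac{51268832}{70413}\right) \left(- 115 \left(-140 - 338\right) - 145831\right) = \frac{17639591276 \left(\left(-115\right) \left(-478\right) - 145831\right)}{70413} = \frac{17639591276 \left(54970 - 145831\right)}{70413} = \frac{17639591276}{70413} \left(-90861\right) = - \frac{534250300976212}{23471}$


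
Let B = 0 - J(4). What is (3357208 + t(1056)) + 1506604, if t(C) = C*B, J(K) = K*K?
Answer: 4846916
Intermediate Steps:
J(K) = K**2
B = -16 (B = 0 - 1*4**2 = 0 - 1*16 = 0 - 16 = -16)
t(C) = -16*C (t(C) = C*(-16) = -16*C)
(3357208 + t(1056)) + 1506604 = (3357208 - 16*1056) + 1506604 = (3357208 - 16896) + 1506604 = 3340312 + 1506604 = 4846916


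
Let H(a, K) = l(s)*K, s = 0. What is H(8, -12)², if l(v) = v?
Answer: 0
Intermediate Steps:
H(a, K) = 0 (H(a, K) = 0*K = 0)
H(8, -12)² = 0² = 0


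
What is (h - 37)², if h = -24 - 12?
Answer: 5329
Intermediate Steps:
h = -36
(h - 37)² = (-36 - 37)² = (-73)² = 5329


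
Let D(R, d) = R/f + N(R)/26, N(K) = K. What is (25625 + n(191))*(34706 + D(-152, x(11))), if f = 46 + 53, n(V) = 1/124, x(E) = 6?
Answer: 23649674968687/26598 ≈ 8.8915e+8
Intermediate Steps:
n(V) = 1/124
f = 99
D(R, d) = 125*R/2574 (D(R, d) = R/99 + R/26 = 125*R/2574)
(25625 + n(191))*(34706 + D(-152, x(11))) = (25625 + 1/124)*(34706 + (125/2574)*(-152)) = 3177501*(34706 - 9500/1287)/124 = (3177501/124)*(44657122/1287) = 23649674968687/26598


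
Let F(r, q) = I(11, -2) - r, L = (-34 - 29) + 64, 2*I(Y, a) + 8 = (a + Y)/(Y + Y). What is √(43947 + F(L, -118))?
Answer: √21268027/22 ≈ 209.62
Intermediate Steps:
I(Y, a) = -4 + (Y + a)/(4*Y) (I(Y, a) = -4 + ((a + Y)/(Y + Y))/2 = -4 + ((Y + a)/((2*Y)))/2 = -4 + ((Y + a)*(1/(2*Y)))/2 = -4 + ((Y + a)/(2*Y))/2 = -4 + (Y + a)/(4*Y))
L = 1 (L = -63 + 64 = 1)
F(r, q) = -167/44 - r (F(r, q) = (¼)*(-2 - 15*11)/11 - r = (¼)*(1/11)*(-2 - 165) - r = (¼)*(1/11)*(-167) - r = -167/44 - r)
√(43947 + F(L, -118)) = √(43947 + (-167/44 - 1*1)) = √(43947 + (-167/44 - 1)) = √(43947 - 211/44) = √(1933457/44) = √21268027/22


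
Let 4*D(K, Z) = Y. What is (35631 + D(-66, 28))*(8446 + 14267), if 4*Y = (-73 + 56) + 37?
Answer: 3237261177/4 ≈ 8.0932e+8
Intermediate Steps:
Y = 5 (Y = ((-73 + 56) + 37)/4 = (-17 + 37)/4 = (1/4)*20 = 5)
D(K, Z) = 5/4 (D(K, Z) = (1/4)*5 = 5/4)
(35631 + D(-66, 28))*(8446 + 14267) = (35631 + 5/4)*(8446 + 14267) = (142529/4)*22713 = 3237261177/4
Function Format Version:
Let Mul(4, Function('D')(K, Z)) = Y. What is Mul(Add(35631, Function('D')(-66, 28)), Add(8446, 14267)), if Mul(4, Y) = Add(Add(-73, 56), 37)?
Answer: Rational(3237261177, 4) ≈ 8.0932e+8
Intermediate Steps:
Y = 5 (Y = Mul(Rational(1, 4), Add(Add(-73, 56), 37)) = Mul(Rational(1, 4), Add(-17, 37)) = Mul(Rational(1, 4), 20) = 5)
Function('D')(K, Z) = Rational(5, 4) (Function('D')(K, Z) = Mul(Rational(1, 4), 5) = Rational(5, 4))
Mul(Add(35631, Function('D')(-66, 28)), Add(8446, 14267)) = Mul(Add(35631, Rational(5, 4)), Add(8446, 14267)) = Mul(Rational(142529, 4), 22713) = Rational(3237261177, 4)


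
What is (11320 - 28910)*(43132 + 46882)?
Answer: -1583346260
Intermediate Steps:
(11320 - 28910)*(43132 + 46882) = -17590*90014 = -1583346260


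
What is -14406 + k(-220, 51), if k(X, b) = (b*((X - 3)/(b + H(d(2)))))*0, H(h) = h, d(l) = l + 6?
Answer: -14406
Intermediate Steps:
d(l) = 6 + l
k(X, b) = 0 (k(X, b) = (b*((X - 3)/(b + (6 + 2))))*0 = (b*((-3 + X)/(b + 8)))*0 = (b*((-3 + X)/(8 + b)))*0 = (b*(-3 + X)/(8 + b))*0 = 0)
-14406 + k(-220, 51) = -14406 + 0 = -14406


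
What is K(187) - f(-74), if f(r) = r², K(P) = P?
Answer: -5289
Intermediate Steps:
K(187) - f(-74) = 187 - 1*(-74)² = 187 - 1*5476 = 187 - 5476 = -5289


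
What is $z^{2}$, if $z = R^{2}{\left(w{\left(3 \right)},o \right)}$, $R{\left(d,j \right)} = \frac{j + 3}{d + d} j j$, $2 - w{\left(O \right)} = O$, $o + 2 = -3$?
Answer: $390625$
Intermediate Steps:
$o = -5$ ($o = -2 - 3 = -5$)
$w{\left(O \right)} = 2 - O$
$R{\left(d,j \right)} = \frac{j^{2} \left(3 + j\right)}{2 d}$ ($R{\left(d,j \right)} = \frac{3 + j}{2 d} j j = \frac{j \left(3 + j\right)}{2 d} j = \frac{j^{2} \left(3 + j\right)}{2 d}$)
$z = 625$ ($z = \left(\frac{\left(-5\right)^{2} \left(3 - 5\right)}{2 \left(2 - 3\right)}\right)^{2} = \left(\frac{1}{2} \frac{1}{2 - 3} \cdot 25 \left(-2\right)\right)^{2} = \left(\frac{1}{2} \frac{1}{-1} \cdot 25 \left(-2\right)\right)^{2} = \left(\frac{1}{2} \left(-1\right) 25 \left(-2\right)\right)^{2} = 25^{2} = 625$)
$z^{2} = 625^{2} = 390625$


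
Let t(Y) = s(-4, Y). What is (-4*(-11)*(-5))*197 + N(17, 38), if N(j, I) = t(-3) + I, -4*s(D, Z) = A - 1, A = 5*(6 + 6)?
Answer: -173267/4 ≈ -43317.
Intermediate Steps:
A = 60 (A = 5*12 = 60)
s(D, Z) = -59/4 (s(D, Z) = -(60 - 1)/4 = -1/4*59 = -59/4)
t(Y) = -59/4
N(j, I) = -59/4 + I
(-4*(-11)*(-5))*197 + N(17, 38) = (-4*(-11)*(-5))*197 + (-59/4 + 38) = (44*(-5))*197 + 93/4 = -220*197 + 93/4 = -43340 + 93/4 = -173267/4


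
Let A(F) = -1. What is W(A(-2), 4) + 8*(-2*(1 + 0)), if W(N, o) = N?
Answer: -17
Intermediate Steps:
W(A(-2), 4) + 8*(-2*(1 + 0)) = -1 + 8*(-2*(1 + 0)) = -1 + 8*(-2*1) = -1 + 8*(-2) = -1 - 16 = -17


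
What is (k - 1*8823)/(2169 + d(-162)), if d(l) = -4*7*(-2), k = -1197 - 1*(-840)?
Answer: -1836/445 ≈ -4.1258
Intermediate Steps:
k = -357 (k = -1197 + 840 = -357)
d(l) = 56 (d(l) = -28*(-2) = 56)
(k - 1*8823)/(2169 + d(-162)) = (-357 - 1*8823)/(2169 + 56) = (-357 - 8823)/2225 = -9180*1/2225 = -1836/445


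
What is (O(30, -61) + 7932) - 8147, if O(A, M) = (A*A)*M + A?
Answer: -55085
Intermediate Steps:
O(A, M) = A + M*A² (O(A, M) = A²*M + A = M*A² + A = A + M*A²)
(O(30, -61) + 7932) - 8147 = (30*(1 + 30*(-61)) + 7932) - 8147 = (30*(1 - 1830) + 7932) - 8147 = (30*(-1829) + 7932) - 8147 = (-54870 + 7932) - 8147 = -46938 - 8147 = -55085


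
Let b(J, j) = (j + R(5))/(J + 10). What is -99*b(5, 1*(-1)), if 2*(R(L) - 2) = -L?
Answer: 99/10 ≈ 9.9000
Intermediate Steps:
R(L) = 2 - L/2 (R(L) = 2 + (-L)/2 = 2 - L/2)
b(J, j) = (-½ + j)/(10 + J) (b(J, j) = (j + (2 - ½*5))/(J + 10) = (j + (2 - 5/2))/(10 + J) = (j - ½)/(10 + J) = (-½ + j)/(10 + J))
-99*b(5, 1*(-1)) = -99*(-½ + 1*(-1))/(10 + 5) = -99*(-½ - 1)/15 = -33*(-3)/(5*2) = -99*(-⅒) = 99/10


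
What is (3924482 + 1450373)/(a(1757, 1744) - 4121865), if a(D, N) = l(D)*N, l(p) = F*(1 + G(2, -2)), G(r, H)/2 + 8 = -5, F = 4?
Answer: -1074971/859253 ≈ -1.2511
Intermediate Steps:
G(r, H) = -26 (G(r, H) = -16 + 2*(-5) = -16 - 10 = -26)
l(p) = -100 (l(p) = 4*(1 - 26) = 4*(-25) = -100)
a(D, N) = -100*N
(3924482 + 1450373)/(a(1757, 1744) - 4121865) = (3924482 + 1450373)/(-100*1744 - 4121865) = 5374855/(-174400 - 4121865) = 5374855/(-4296265) = 5374855*(-1/4296265) = -1074971/859253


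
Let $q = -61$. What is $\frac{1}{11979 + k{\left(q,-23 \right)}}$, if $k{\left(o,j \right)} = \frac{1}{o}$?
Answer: $\frac{61}{730718} \approx 8.348 \cdot 10^{-5}$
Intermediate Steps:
$\frac{1}{11979 + k{\left(q,-23 \right)}} = \frac{1}{11979 + \frac{1}{-61}} = \frac{1}{11979 - \frac{1}{61}} = \frac{1}{\frac{730718}{61}} = \frac{61}{730718}$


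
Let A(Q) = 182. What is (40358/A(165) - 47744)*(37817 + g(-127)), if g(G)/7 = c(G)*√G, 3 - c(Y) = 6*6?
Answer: -12580043225/7 + 142709325*I*√127/13 ≈ -1.7971e+9 + 1.2371e+8*I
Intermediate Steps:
c(Y) = -33 (c(Y) = 3 - 6*6 = 3 - 1*36 = 3 - 36 = -33)
g(G) = -231*√G (g(G) = 7*(-33*√G) = -231*√G)
(40358/A(165) - 47744)*(37817 + g(-127)) = (40358/182 - 47744)*(37817 - 231*I*√127) = (40358*(1/182) - 47744)*(37817 - 231*I*√127) = (20179/91 - 47744)*(37817 - 231*I*√127) = -4324525*(37817 - 231*I*√127)/91 = -12580043225/7 + 142709325*I*√127/13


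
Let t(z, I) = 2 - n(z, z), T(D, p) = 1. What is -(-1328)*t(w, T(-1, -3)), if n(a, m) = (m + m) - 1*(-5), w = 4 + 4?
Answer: -25232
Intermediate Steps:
w = 8
n(a, m) = 5 + 2*m (n(a, m) = 2*m + 5 = 5 + 2*m)
t(z, I) = -3 - 2*z (t(z, I) = 2 - (5 + 2*z) = 2 + (-5 - 2*z) = -3 - 2*z)
-(-1328)*t(w, T(-1, -3)) = -(-1328)*(-3 - 2*8) = -(-1328)*(-3 - 16) = -(-1328)*(-19) = -332*76 = -25232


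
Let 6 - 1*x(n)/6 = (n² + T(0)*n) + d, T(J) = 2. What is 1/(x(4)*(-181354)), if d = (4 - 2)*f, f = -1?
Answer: 1/17409984 ≈ 5.7438e-8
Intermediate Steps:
d = -2 (d = (4 - 2)*(-1) = 2*(-1) = -2)
x(n) = 48 - 12*n - 6*n² (x(n) = 36 - 6*((n² + 2*n) - 2) = 36 - 6*(-2 + n² + 2*n) = 36 + (12 - 12*n - 6*n²) = 48 - 12*n - 6*n²)
1/(x(4)*(-181354)) = 1/((48 - 12*4 - 6*4²)*(-181354)) = 1/((48 - 48 - 6*16)*(-181354)) = 1/((48 - 48 - 96)*(-181354)) = 1/(-96*(-181354)) = 1/17409984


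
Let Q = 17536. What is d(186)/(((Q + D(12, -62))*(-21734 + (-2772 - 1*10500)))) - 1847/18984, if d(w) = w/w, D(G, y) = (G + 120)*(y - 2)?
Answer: -73449311525/754933234944 ≈ -0.097292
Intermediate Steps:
D(G, y) = (-2 + y)*(120 + G) (D(G, y) = (120 + G)*(-2 + y) = (-2 + y)*(120 + G))
d(w) = 1
d(186)/(((Q + D(12, -62))*(-21734 + (-2772 - 1*10500)))) - 1847/18984 = 1/((17536 + (-240 - 2*12 + 120*(-62) + 12*(-62)))*(-21734 + (-2772 - 1*10500))) - 1847/18984 = 1/((17536 + (-240 - 24 - 7440 - 744))*(-21734 + (-2772 - 10500))) - 1847*1/18984 = 1/((17536 - 8448)*(-21734 - 13272)) - 1847/18984 = 1/(9088*(-35006)) - 1847/18984 = 1/(-318134528) - 1847/18984 = 1*(-1/318134528) - 1847/18984 = -1/318134528 - 1847/18984 = -73449311525/754933234944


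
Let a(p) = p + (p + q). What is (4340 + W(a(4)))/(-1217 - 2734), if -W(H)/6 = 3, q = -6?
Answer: -4322/3951 ≈ -1.0939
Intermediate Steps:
a(p) = -6 + 2*p (a(p) = p + (p - 6) = p + (-6 + p) = -6 + 2*p)
W(H) = -18 (W(H) = -6*3 = -18)
(4340 + W(a(4)))/(-1217 - 2734) = (4340 - 18)/(-1217 - 2734) = 4322/(-3951) = 4322*(-1/3951) = -4322/3951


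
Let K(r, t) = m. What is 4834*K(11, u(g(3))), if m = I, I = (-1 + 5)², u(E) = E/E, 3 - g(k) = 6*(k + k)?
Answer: 77344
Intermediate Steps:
g(k) = 3 - 12*k (g(k) = 3 - 6*(k + k) = 3 - 6*2*k = 3 - 12*k)
u(E) = 1
I = 16 (I = 4² = 16)
m = 16
K(r, t) = 16
4834*K(11, u(g(3))) = 4834*16 = 77344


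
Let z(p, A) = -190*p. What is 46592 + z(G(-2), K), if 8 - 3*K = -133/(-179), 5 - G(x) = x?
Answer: 45262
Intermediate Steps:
G(x) = 5 - x
K = 433/179 (K = 8/3 - (-133)/(3*(-179)) = 8/3 - (-133)*(-1)/(3*179) = 8/3 - 1/3*133/179 = 8/3 - 133/537 = 433/179 ≈ 2.4190)
46592 + z(G(-2), K) = 46592 - 190*(5 - 1*(-2)) = 46592 - 190*(5 + 2) = 46592 - 190*7 = 46592 - 1330 = 45262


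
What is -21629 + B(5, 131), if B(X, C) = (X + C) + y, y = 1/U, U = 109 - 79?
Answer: -644789/30 ≈ -21493.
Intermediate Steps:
U = 30
y = 1/30 ≈ 0.033333
B(X, C) = 1/30 + C + X (B(X, C) = (X + C) + 1/30 = (C + X) + 1/30 = 1/30 + C + X)
-21629 + B(5, 131) = -21629 + (1/30 + 131 + 5) = -21629 + 4081/30 = -644789/30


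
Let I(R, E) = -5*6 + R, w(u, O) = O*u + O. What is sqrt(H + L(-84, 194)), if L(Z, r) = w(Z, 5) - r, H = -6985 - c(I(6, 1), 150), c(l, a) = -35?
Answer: I*sqrt(7559) ≈ 86.943*I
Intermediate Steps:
w(u, O) = O + O*u
I(R, E) = -30 + R
H = -6950 (H = -6985 - 1*(-35) = -6985 + 35 = -6950)
L(Z, r) = 5 - r + 5*Z (L(Z, r) = 5*(1 + Z) - r = (5 + 5*Z) - r = 5 - r + 5*Z)
sqrt(H + L(-84, 194)) = sqrt(-6950 + (5 - 1*194 + 5*(-84))) = sqrt(-6950 + (5 - 194 - 420)) = sqrt(-6950 - 609) = sqrt(-7559) = I*sqrt(7559)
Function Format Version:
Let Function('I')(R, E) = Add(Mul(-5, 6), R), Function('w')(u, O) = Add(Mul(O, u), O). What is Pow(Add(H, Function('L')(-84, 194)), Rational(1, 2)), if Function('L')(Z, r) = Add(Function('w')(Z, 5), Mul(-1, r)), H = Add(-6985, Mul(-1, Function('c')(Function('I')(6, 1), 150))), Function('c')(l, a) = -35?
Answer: Mul(I, Pow(7559, Rational(1, 2))) ≈ Mul(86.943, I)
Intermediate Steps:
Function('w')(u, O) = Add(O, Mul(O, u))
Function('I')(R, E) = Add(-30, R)
H = -6950 (H = Add(-6985, Mul(-1, -35)) = Add(-6985, 35) = -6950)
Function('L')(Z, r) = Add(5, Mul(-1, r), Mul(5, Z)) (Function('L')(Z, r) = Add(Mul(5, Add(1, Z)), Mul(-1, r)) = Add(Add(5, Mul(5, Z)), Mul(-1, r)) = Add(5, Mul(-1, r), Mul(5, Z)))
Pow(Add(H, Function('L')(-84, 194)), Rational(1, 2)) = Pow(Add(-6950, Add(5, Mul(-1, 194), Mul(5, -84))), Rational(1, 2)) = Pow(Add(-6950, Add(5, -194, -420)), Rational(1, 2)) = Pow(Add(-6950, -609), Rational(1, 2)) = Pow(-7559, Rational(1, 2)) = Mul(I, Pow(7559, Rational(1, 2)))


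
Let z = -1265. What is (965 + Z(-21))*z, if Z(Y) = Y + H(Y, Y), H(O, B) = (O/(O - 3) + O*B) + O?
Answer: -13812535/8 ≈ -1.7266e+6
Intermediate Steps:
H(O, B) = O + B*O + O/(-3 + O) (H(O, B) = (O/(-3 + O) + B*O) + O = (B*O + O/(-3 + O)) + O = O + B*O + O/(-3 + O))
Z(Y) = Y + Y*(-2 + Y**2 - 2*Y)/(-3 + Y) (Z(Y) = Y + Y*(-2 + Y - 3*Y + Y*Y)/(-3 + Y) = Y + Y*(-2 + Y - 3*Y + Y**2)/(-3 + Y) = Y + Y*(-2 + Y**2 - 2*Y)/(-3 + Y))
(965 + Z(-21))*z = (965 - 21*(-5 + (-21)**2 - 1*(-21))/(-3 - 21))*(-1265) = (965 - 21*(-5 + 441 + 21)/(-24))*(-1265) = (965 - 21*(-1/24)*457)*(-1265) = (965 + 3199/8)*(-1265) = (10919/8)*(-1265) = -13812535/8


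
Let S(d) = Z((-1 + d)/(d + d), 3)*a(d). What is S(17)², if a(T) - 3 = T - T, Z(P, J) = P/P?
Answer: 9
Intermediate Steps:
Z(P, J) = 1
a(T) = 3 (a(T) = 3 + (T - T) = 3 + 0 = 3)
S(d) = 3 (S(d) = 1*3 = 3)
S(17)² = 3² = 9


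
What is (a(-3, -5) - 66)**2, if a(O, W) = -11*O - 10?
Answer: 1849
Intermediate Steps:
a(O, W) = -10 - 11*O
(a(-3, -5) - 66)**2 = ((-10 - 11*(-3)) - 66)**2 = ((-10 + 33) - 66)**2 = (23 - 66)**2 = (-43)**2 = 1849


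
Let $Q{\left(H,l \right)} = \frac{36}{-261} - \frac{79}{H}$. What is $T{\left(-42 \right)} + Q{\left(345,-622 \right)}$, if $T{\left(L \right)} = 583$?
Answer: $\frac{5829244}{10005} \approx 582.63$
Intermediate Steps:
$Q{\left(H,l \right)} = - \frac{4}{29} - \frac{79}{H}$ ($Q{\left(H,l \right)} = 36 \left(- \frac{1}{261}\right) - \frac{79}{H} = - \frac{4}{29} - \frac{79}{H}$)
$T{\left(-42 \right)} + Q{\left(345,-622 \right)} = 583 - \left(\frac{4}{29} + \frac{79}{345}\right) = 583 - \frac{3671}{10005} = \frac{5829244}{10005}$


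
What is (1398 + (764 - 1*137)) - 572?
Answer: 1453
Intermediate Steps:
(1398 + (764 - 1*137)) - 572 = (1398 + (764 - 137)) - 572 = (1398 + 627) - 572 = 2025 - 572 = 1453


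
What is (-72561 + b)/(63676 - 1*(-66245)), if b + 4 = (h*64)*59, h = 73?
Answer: 203083/129921 ≈ 1.5631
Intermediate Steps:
b = 275644 (b = -4 + (73*64)*59 = -4 + 4672*59 = -4 + 275648 = 275644)
(-72561 + b)/(63676 - 1*(-66245)) = (-72561 + 275644)/(63676 - 1*(-66245)) = 203083/(63676 + 66245) = 203083/129921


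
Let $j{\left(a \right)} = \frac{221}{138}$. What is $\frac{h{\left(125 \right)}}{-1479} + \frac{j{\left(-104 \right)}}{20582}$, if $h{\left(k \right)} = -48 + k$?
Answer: $- \frac{72792491}{1400275788} \approx -0.051984$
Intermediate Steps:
$j{\left(a \right)} = \frac{221}{138}$ ($j{\left(a \right)} = 221 \cdot \frac{1}{138} = \frac{221}{138}$)
$\frac{h{\left(125 \right)}}{-1479} + \frac{j{\left(-104 \right)}}{20582} = \frac{-48 + 125}{-1479} + \frac{221}{138 \cdot 20582} = 77 \left(- \frac{1}{1479}\right) + \frac{221}{138} \cdot \frac{1}{20582} = - \frac{77}{1479} + \frac{221}{2840316} = - \frac{72792491}{1400275788}$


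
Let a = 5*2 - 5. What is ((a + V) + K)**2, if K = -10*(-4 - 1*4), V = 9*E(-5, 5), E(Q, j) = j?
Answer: 16900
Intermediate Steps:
V = 45 (V = 9*5 = 45)
a = 5 (a = 10 - 5 = 5)
K = 80 (K = -10*(-4 - 4) = -10*(-8) = 80)
((a + V) + K)**2 = ((5 + 45) + 80)**2 = (50 + 80)**2 = 130**2 = 16900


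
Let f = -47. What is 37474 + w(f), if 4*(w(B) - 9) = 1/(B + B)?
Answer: 14093607/376 ≈ 37483.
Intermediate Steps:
w(B) = 9 + 1/(8*B) (w(B) = 9 + 1/(4*(B + B)) = 9 + 1/(4*((2*B))) = 9 + (1/(2*B))/4 = 9 + 1/(8*B))
37474 + w(f) = 37474 + (9 + (1/8)/(-47)) = 37474 + (9 + (1/8)*(-1/47)) = 37474 + (9 - 1/376) = 37474 + 3383/376 = 14093607/376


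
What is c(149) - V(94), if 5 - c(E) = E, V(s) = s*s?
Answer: -8980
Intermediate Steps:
V(s) = s**2
c(E) = 5 - E
c(149) - V(94) = (5 - 1*149) - 1*94**2 = (5 - 149) - 1*8836 = -144 - 8836 = -8980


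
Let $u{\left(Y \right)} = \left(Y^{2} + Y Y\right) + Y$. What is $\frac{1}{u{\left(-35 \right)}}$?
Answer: $\frac{1}{2415} \approx 0.00041408$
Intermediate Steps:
$u{\left(Y \right)} = Y + 2 Y^{2}$ ($u{\left(Y \right)} = \left(Y^{2} + Y^{2}\right) + Y = 2 Y^{2} + Y = Y + 2 Y^{2}$)
$\frac{1}{u{\left(-35 \right)}} = \frac{1}{\left(-35\right) \left(1 + 2 \left(-35\right)\right)} = \frac{1}{\left(-35\right) \left(1 - 70\right)} = \frac{1}{\left(-35\right) \left(-69\right)} = \frac{1}{2415}$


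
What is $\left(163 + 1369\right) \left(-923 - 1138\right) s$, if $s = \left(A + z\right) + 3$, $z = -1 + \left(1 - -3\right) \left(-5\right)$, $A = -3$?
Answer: $66306492$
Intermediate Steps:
$z = -21$ ($z = -1 + \left(1 + 3\right) \left(-5\right) = -1 + 4 \left(-5\right) = -1 - 20 = -21$)
$s = -21$ ($s = \left(-3 - 21\right) + 3 = -24 + 3 = -21$)
$\left(163 + 1369\right) \left(-923 - 1138\right) s = \left(163 + 1369\right) \left(-923 - 1138\right) \left(-21\right) = 1532 \left(-2061\right) \left(-21\right) = \left(-3157452\right) \left(-21\right) = 66306492$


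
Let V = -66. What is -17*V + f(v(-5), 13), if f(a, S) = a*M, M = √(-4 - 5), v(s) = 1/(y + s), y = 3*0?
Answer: 1122 - 3*I/5 ≈ 1122.0 - 0.6*I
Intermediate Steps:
y = 0
v(s) = 1/s (v(s) = 1/(0 + s) = 1/s)
M = 3*I (M = √(-9) = 3*I ≈ 3.0*I)
f(a, S) = 3*I*a (f(a, S) = a*(3*I) = 3*I*a)
-17*V + f(v(-5), 13) = -17*(-66) + 3*I/(-5) = 1122 + 3*I*(-⅕) = 1122 - 3*I/5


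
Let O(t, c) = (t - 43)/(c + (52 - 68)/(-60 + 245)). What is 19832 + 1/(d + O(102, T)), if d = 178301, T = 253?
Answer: 165449182010917/8342536404 ≈ 19832.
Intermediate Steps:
O(t, c) = (-43 + t)/(-16/185 + c) (O(t, c) = (-43 + t)/(c - 16/185) = (-43 + t)/(-16/185 + c))
19832 + 1/(d + O(102, T)) = 19832 + 1/(178301 + 185*(-43 + 102)/(-16 + 185*253)) = 19832 + 1/(178301 + 185*59/(-16 + 46805)) = 19832 + 1/(178301 + 185*59/46789) = 19832 + 1/(178301 + 185*(1/46789)*59) = 19832 + 1/(178301 + 10915/46789) = 19832 + 1/(8342536404/46789) = 19832 + 46789/8342536404 = 165449182010917/8342536404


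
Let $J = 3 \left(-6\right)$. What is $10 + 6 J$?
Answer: $-98$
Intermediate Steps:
$J = -18$
$10 + 6 J = 10 + 6 \left(-18\right) = 10 - 108 = -98$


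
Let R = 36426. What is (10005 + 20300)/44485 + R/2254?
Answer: 24124544/1432417 ≈ 16.842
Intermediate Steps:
(10005 + 20300)/44485 + R/2254 = (10005 + 20300)/44485 + 36426/2254 = 30305*(1/44485) + 36426*(1/2254) = 6061/8897 + 18213/1127 = 24124544/1432417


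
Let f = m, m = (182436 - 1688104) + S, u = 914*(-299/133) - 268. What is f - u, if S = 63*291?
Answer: -197506625/133 ≈ -1.4850e+6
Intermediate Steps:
u = -308930/133 (u = 914*(-299*1/133) - 268 = 914*(-299/133) - 268 = -273286/133 - 268 = -308930/133 ≈ -2322.8)
S = 18333
m = -1487335 (m = (182436 - 1688104) + 18333 = -1505668 + 18333 = -1487335)
f = -1487335
f - u = -1487335 - 1*(-308930/133) = -1487335 + 308930/133 = -197506625/133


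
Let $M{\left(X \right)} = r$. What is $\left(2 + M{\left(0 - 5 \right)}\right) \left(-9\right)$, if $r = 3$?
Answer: $-45$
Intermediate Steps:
$M{\left(X \right)} = 3$
$\left(2 + M{\left(0 - 5 \right)}\right) \left(-9\right) = \left(2 + 3\right) \left(-9\right) = 5 \left(-9\right) = -45$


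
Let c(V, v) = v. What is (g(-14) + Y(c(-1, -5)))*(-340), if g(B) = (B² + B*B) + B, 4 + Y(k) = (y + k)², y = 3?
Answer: -128520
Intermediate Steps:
Y(k) = -4 + (3 + k)²
g(B) = B + 2*B² (g(B) = (B² + B²) + B = 2*B² + B = B + 2*B²)
(g(-14) + Y(c(-1, -5)))*(-340) = (-14*(1 + 2*(-14)) + (-4 + (3 - 5)²))*(-340) = (-14*(1 - 28) + (-4 + (-2)²))*(-340) = (-14*(-27) + (-4 + 4))*(-340) = (378 + 0)*(-340) = 378*(-340) = -128520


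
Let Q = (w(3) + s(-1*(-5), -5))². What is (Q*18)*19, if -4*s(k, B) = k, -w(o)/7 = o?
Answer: 1354491/8 ≈ 1.6931e+5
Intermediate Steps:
w(o) = -7*o
s(k, B) = -k/4
Q = 7921/16 (Q = (-7*3 - (-1)*(-5)/4)² = (-21 - ¼*5)² = (-21 - 5/4)² = (-89/4)² = 7921/16 ≈ 495.06)
(Q*18)*19 = ((7921/16)*18)*19 = (71289/8)*19 = 1354491/8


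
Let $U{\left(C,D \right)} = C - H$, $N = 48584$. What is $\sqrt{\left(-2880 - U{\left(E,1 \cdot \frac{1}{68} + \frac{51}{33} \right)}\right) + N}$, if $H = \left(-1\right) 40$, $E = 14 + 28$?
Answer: $\sqrt{45622} \approx 213.59$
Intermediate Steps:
$E = 42$
$H = -40$
$U{\left(C,D \right)} = 40 + C$ ($U{\left(C,D \right)} = C - -40 = C + 40 = 40 + C$)
$\sqrt{\left(-2880 - U{\left(E,1 \cdot \frac{1}{68} + \frac{51}{33} \right)}\right) + N} = \sqrt{\left(-2880 - \left(40 + 42\right)\right) + 48584} = \sqrt{\left(-2880 - 82\right) + 48584} = \sqrt{-2962 + 48584} = \sqrt{45622}$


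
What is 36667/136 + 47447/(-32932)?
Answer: 300266213/1119688 ≈ 268.17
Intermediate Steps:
36667/136 + 47447/(-32932) = 36667*(1/136) + 47447*(-1/32932) = 36667/136 - 47447/32932 = 300266213/1119688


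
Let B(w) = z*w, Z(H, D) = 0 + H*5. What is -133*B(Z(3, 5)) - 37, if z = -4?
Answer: 7943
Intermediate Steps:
Z(H, D) = 5*H (Z(H, D) = 0 + 5*H = 5*H)
B(w) = -4*w
-133*B(Z(3, 5)) - 37 = -(-532)*5*3 - 37 = -(-532)*15 - 37 = -133*(-60) - 37 = 7980 - 37 = 7943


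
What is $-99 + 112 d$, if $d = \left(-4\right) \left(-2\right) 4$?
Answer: $3485$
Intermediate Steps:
$d = 32$ ($d = 8 \cdot 4 = 32$)
$-99 + 112 d = -99 + 112 \cdot 32 = -99 + 3584 = 3485$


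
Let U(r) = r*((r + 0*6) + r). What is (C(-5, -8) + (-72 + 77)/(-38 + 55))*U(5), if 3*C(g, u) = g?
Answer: -3500/51 ≈ -68.627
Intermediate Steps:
C(g, u) = g/3
U(r) = 2*r² (U(r) = r*((r + 0) + r) = r*(r + r) = r*(2*r) = 2*r²)
(C(-5, -8) + (-72 + 77)/(-38 + 55))*U(5) = ((⅓)*(-5) + (-72 + 77)/(-38 + 55))*(2*5²) = (-5/3 + 5/17)*(2*25) = (-5/3 + 5*(1/17))*50 = (-5/3 + 5/17)*50 = -70/51*50 = -3500/51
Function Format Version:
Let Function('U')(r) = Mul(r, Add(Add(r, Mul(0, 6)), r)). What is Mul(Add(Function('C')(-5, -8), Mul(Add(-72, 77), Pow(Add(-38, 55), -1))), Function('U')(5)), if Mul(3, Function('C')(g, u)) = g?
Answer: Rational(-3500, 51) ≈ -68.627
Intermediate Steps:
Function('C')(g, u) = Mul(Rational(1, 3), g)
Function('U')(r) = Mul(2, Pow(r, 2)) (Function('U')(r) = Mul(r, Add(Add(r, 0), r)) = Mul(r, Add(r, r)) = Mul(r, Mul(2, r)) = Mul(2, Pow(r, 2)))
Mul(Add(Function('C')(-5, -8), Mul(Add(-72, 77), Pow(Add(-38, 55), -1))), Function('U')(5)) = Mul(Add(Mul(Rational(1, 3), -5), Mul(Add(-72, 77), Pow(Add(-38, 55), -1))), Mul(2, Pow(5, 2))) = Mul(Add(Rational(-5, 3), Mul(5, Pow(17, -1))), Mul(2, 25)) = Mul(Add(Rational(-5, 3), Mul(5, Rational(1, 17))), 50) = Mul(Add(Rational(-5, 3), Rational(5, 17)), 50) = Mul(Rational(-70, 51), 50) = Rational(-3500, 51)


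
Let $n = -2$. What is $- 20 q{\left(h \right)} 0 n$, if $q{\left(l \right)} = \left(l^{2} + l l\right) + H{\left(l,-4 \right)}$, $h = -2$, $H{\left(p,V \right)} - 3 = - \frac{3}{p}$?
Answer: $0$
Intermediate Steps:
$H{\left(p,V \right)} = 3 - \frac{3}{p}$
$q{\left(l \right)} = 3 - \frac{3}{l} + 2 l^{2}$ ($q{\left(l \right)} = \left(l^{2} + l l\right) + \left(3 - \frac{3}{l}\right) = \left(l^{2} + l^{2}\right) + \left(3 - \frac{3}{l}\right) = 2 l^{2} + \left(3 - \frac{3}{l}\right) = 3 - \frac{3}{l} + 2 l^{2}$)
$- 20 q{\left(h \right)} 0 n = - 20 \left(3 - \frac{3}{-2} + 2 \left(-2\right)^{2}\right) 0 \left(-2\right) = - 20 \left(3 - - \frac{3}{2} + 2 \cdot 4\right) 0 = - 20 \left(3 + \frac{3}{2} + 8\right) 0 = \left(-20\right) \frac{25}{2} \cdot 0 = \left(-250\right) 0 = 0$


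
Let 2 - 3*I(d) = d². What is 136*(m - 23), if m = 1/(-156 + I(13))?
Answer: -1986688/635 ≈ -3128.6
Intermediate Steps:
I(d) = ⅔ - d²/3
m = -3/635 (m = 1/(-156 + (⅔ - ⅓*13²)) = 1/(-156 + (⅔ - ⅓*169)) = 1/(-156 + (⅔ - 169/3)) = 1/(-156 - 167/3) = 1/(-635/3) = -3/635 ≈ -0.0047244)
136*(m - 23) = 136*(-3/635 - 23) = 136*(-14608/635) = -1986688/635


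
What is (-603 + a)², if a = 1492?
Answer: 790321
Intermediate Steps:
(-603 + a)² = (-603 + 1492)² = 889² = 790321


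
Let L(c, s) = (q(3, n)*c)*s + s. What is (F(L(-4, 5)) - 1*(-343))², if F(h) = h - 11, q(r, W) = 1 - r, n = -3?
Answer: 142129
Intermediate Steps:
L(c, s) = s - 2*c*s (L(c, s) = ((1 - 1*3)*c)*s + s = ((1 - 3)*c)*s + s = (-2*c)*s + s = -2*c*s + s = s - 2*c*s)
F(h) = -11 + h
(F(L(-4, 5)) - 1*(-343))² = ((-11 + 5*(1 - 2*(-4))) - 1*(-343))² = ((-11 + 5*(1 + 8)) + 343)² = ((-11 + 5*9) + 343)² = ((-11 + 45) + 343)² = (34 + 343)² = 377² = 142129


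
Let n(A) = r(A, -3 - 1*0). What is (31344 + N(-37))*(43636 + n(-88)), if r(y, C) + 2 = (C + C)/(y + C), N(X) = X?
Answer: 124310704900/91 ≈ 1.3661e+9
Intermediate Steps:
r(y, C) = -2 + 2*C/(C + y) (r(y, C) = -2 + (C + C)/(y + C) = -2 + (2*C)/(C + y) = -2 + 2*C/(C + y))
n(A) = -2*A/(-3 + A) (n(A) = -2*A/((-3 - 1*0) + A) = -2*A/((-3 + 0) + A) = -2*A/(-3 + A))
(31344 + N(-37))*(43636 + n(-88)) = (31344 - 37)*(43636 - 2*(-88)/(-3 - 88)) = 31307*(43636 - 2*(-88)/(-91)) = 31307*(43636 - 2*(-88)*(-1/91)) = 31307*(43636 - 176/91) = 31307*(3970700/91) = 124310704900/91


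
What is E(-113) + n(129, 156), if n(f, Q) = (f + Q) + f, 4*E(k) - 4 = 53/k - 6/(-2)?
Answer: 93933/226 ≈ 415.63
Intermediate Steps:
E(k) = 7/4 + 53/(4*k) (E(k) = 1 + (53/k - 6/(-2))/4 = 1 + (53/k - 6*(-½))/4 = 1 + (53/k + 3)/4 = 1 + (3 + 53/k)/4 = 1 + (¾ + 53/(4*k)) = 7/4 + 53/(4*k))
n(f, Q) = Q + 2*f (n(f, Q) = (Q + f) + f = Q + 2*f)
E(-113) + n(129, 156) = (¼)*(53 + 7*(-113))/(-113) + (156 + 2*129) = (¼)*(-1/113)*(53 - 791) + (156 + 258) = (¼)*(-1/113)*(-738) + 414 = 369/226 + 414 = 93933/226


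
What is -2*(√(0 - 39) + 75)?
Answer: -150 - 2*I*√39 ≈ -150.0 - 12.49*I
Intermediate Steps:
-2*(√(0 - 39) + 75) = -2*(√(-39) + 75) = -2*(I*√39 + 75) = -2*(75 + I*√39) = -150 - 2*I*√39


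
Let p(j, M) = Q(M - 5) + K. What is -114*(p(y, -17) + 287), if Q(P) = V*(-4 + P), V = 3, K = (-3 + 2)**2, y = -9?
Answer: -23940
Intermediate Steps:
K = 1 (K = (-1)**2 = 1)
Q(P) = -12 + 3*P (Q(P) = 3*(-4 + P) = -12 + 3*P)
p(j, M) = -26 + 3*M (p(j, M) = (-12 + 3*(M - 5)) + 1 = (-12 + 3*(-5 + M)) + 1 = (-12 + (-15 + 3*M)) + 1 = (-27 + 3*M) + 1 = -26 + 3*M)
-114*(p(y, -17) + 287) = -114*((-26 + 3*(-17)) + 287) = -114*((-26 - 51) + 287) = -114*(-77 + 287) = -114*210 = -23940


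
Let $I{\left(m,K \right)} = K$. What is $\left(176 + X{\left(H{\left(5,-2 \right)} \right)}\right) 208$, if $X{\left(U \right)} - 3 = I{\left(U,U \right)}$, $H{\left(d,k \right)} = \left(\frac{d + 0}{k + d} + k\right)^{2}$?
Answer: $\frac{335296}{9} \approx 37255.0$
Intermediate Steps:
$H{\left(d,k \right)} = \left(k + \frac{d}{d + k}\right)^{2}$ ($H{\left(d,k \right)} = \left(\frac{d}{d + k} + k\right)^{2} = \left(k + \frac{d}{d + k}\right)^{2}$)
$X{\left(U \right)} = 3 + U$
$\left(176 + X{\left(H{\left(5,-2 \right)} \right)}\right) 208 = \left(176 + \left(3 + \frac{\left(5 + \left(-2\right)^{2} + 5 \left(-2\right)\right)^{2}}{\left(5 - 2\right)^{2}}\right)\right) 208 = \left(176 + \left(3 + \frac{\left(5 + 4 - 10\right)^{2}}{9}\right)\right) 208 = \left(176 + \left(3 + \frac{\left(-1\right)^{2}}{9}\right)\right) 208 = \left(176 + \left(3 + \frac{1}{9} \cdot 1\right)\right) 208 = \left(176 + \left(3 + \frac{1}{9}\right)\right) 208 = \left(176 + \frac{28}{9}\right) 208 = \frac{1612}{9} \cdot 208 = \frac{335296}{9}$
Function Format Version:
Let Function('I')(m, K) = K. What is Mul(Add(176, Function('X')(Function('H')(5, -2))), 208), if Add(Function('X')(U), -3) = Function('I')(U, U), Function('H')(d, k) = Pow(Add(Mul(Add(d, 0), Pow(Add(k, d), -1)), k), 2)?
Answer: Rational(335296, 9) ≈ 37255.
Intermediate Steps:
Function('H')(d, k) = Pow(Add(k, Mul(d, Pow(Add(d, k), -1))), 2) (Function('H')(d, k) = Pow(Add(Mul(d, Pow(Add(d, k), -1)), k), 2) = Pow(Add(k, Mul(d, Pow(Add(d, k), -1))), 2))
Function('X')(U) = Add(3, U)
Mul(Add(176, Function('X')(Function('H')(5, -2))), 208) = Mul(Add(176, Add(3, Mul(Pow(Add(5, -2), -2), Pow(Add(5, Pow(-2, 2), Mul(5, -2)), 2)))), 208) = Mul(Add(176, Add(3, Mul(Pow(3, -2), Pow(Add(5, 4, -10), 2)))), 208) = Mul(Add(176, Add(3, Mul(Rational(1, 9), Pow(-1, 2)))), 208) = Mul(Add(176, Add(3, Mul(Rational(1, 9), 1))), 208) = Mul(Add(176, Add(3, Rational(1, 9))), 208) = Mul(Add(176, Rational(28, 9)), 208) = Mul(Rational(1612, 9), 208) = Rational(335296, 9)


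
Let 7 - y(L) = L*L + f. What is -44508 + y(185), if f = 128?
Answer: -78854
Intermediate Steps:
y(L) = -121 - L² (y(L) = 7 - (L*L + 128) = 7 - (L² + 128) = 7 - (128 + L²) = 7 + (-128 - L²) = -121 - L²)
-44508 + y(185) = -44508 + (-121 - 1*185²) = -44508 + (-121 - 1*34225) = -44508 + (-121 - 34225) = -44508 - 34346 = -78854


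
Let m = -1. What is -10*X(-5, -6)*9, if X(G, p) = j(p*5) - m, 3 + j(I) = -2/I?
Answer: 174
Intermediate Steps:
j(I) = -3 - 2/I
X(G, p) = -2 - 2/(5*p) (X(G, p) = (-3 - 2*1/(5*p)) - 1*(-1) = (-3 - 2*1/(5*p)) + 1 = (-3 - 2/(5*p)) + 1 = -2 - 2/(5*p))
-10*X(-5, -6)*9 = -10*(-2 - ⅖/(-6))*9 = -10*(-2 - ⅖*(-⅙))*9 = -10*(-2 + 1/15)*9 = -10*(-29/15)*9 = (58/3)*9 = 174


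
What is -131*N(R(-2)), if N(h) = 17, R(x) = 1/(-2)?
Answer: -2227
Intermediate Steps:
R(x) = -1/2
-131*N(R(-2)) = -131*17 = -2227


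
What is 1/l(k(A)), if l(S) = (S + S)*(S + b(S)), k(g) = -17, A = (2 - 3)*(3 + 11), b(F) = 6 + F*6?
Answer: 1/3842 ≈ 0.00026028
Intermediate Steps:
b(F) = 6 + 6*F
A = -14 (A = -1*14 = -14)
l(S) = 2*S*(6 + 7*S) (l(S) = (S + S)*(S + (6 + 6*S)) = (2*S)*(6 + 7*S) = 2*S*(6 + 7*S))
1/l(k(A)) = 1/(2*(-17)*(6 + 7*(-17))) = 1/(2*(-17)*(6 - 119)) = 1/(2*(-17)*(-113)) = 1/3842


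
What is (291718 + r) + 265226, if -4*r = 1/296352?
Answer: 660205873151/1185408 ≈ 5.5694e+5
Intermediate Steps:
r = -1/1185408 (r = -1/4/296352 = -1/4*1/296352 = -1/1185408 ≈ -8.4359e-7)
(291718 + r) + 265226 = (291718 - 1/1185408) + 265226 = 345804850943/1185408 + 265226 = 660205873151/1185408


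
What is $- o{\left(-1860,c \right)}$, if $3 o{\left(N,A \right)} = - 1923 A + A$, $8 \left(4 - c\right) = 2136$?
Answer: $- \frac{505486}{3} \approx -1.685 \cdot 10^{5}$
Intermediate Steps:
$c = -263$ ($c = 4 - 267 = -263$)
$o{\left(N,A \right)} = - \frac{1922 A}{3}$ ($o{\left(N,A \right)} = \frac{- 1923 A + A}{3} = \frac{\left(-1922\right) A}{3} = - \frac{1922 A}{3}$)
$- o{\left(-1860,c \right)} = - \frac{\left(-1922\right) \left(-263\right)}{3} = \left(-1\right) \frac{505486}{3} = - \frac{505486}{3}$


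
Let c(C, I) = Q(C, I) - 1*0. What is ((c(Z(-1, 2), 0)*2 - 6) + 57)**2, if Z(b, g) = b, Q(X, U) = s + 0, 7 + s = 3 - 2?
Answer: 1521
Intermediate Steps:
s = -6 (s = -7 + (3 - 2) = -7 + 1 = -6)
Q(X, U) = -6 (Q(X, U) = -6 + 0 = -6)
c(C, I) = -6 (c(C, I) = -6 - 1*0 = -6 + 0 = -6)
((c(Z(-1, 2), 0)*2 - 6) + 57)**2 = ((-6*2 - 6) + 57)**2 = ((-12 - 6) + 57)**2 = (-18 + 57)**2 = 39**2 = 1521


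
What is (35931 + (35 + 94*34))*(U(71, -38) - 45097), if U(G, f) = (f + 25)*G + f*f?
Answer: -1745685312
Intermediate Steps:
U(G, f) = f² + G*(25 + f) (U(G, f) = (25 + f)*G + f² = G*(25 + f) + f² = f² + G*(25 + f))
(35931 + (35 + 94*34))*(U(71, -38) - 45097) = (35931 + (35 + 94*34))*(((-38)² + 25*71 + 71*(-38)) - 45097) = (35931 + (35 + 3196))*((1444 + 1775 - 2698) - 45097) = (35931 + 3231)*(521 - 45097) = 39162*(-44576) = -1745685312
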